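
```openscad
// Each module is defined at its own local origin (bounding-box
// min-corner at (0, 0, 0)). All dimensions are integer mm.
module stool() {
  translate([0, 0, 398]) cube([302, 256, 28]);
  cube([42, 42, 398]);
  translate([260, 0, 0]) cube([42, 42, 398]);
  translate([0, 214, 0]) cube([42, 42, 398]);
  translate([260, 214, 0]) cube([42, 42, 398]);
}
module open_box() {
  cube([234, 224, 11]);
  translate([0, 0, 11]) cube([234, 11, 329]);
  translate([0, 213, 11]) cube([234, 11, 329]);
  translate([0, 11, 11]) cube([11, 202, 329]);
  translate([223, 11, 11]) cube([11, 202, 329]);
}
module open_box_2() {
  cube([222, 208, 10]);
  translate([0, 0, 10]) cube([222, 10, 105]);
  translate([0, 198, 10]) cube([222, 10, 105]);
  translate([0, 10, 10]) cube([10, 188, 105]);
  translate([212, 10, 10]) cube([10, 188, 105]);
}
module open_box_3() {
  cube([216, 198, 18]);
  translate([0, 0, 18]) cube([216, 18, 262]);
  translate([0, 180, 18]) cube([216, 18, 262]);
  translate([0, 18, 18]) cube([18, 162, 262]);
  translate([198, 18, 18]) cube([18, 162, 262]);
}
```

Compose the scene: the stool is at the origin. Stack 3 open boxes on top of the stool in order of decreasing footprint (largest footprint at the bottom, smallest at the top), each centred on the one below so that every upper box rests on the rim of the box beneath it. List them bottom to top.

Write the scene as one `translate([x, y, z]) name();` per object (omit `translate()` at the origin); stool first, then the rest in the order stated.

stool();
translate([34, 16, 426]) open_box();
translate([40, 24, 766]) open_box_2();
translate([43, 29, 881]) open_box_3();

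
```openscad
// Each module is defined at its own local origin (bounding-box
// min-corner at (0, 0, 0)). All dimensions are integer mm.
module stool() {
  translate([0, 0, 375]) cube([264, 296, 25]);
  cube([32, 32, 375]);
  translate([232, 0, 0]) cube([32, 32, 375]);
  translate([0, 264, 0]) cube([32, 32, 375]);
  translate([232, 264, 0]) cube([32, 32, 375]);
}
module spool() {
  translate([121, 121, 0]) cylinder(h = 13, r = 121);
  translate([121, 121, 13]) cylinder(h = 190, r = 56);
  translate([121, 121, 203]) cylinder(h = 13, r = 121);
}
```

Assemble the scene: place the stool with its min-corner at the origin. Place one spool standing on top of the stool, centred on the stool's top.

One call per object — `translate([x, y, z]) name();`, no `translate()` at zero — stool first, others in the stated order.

stool();
translate([11, 27, 400]) spool();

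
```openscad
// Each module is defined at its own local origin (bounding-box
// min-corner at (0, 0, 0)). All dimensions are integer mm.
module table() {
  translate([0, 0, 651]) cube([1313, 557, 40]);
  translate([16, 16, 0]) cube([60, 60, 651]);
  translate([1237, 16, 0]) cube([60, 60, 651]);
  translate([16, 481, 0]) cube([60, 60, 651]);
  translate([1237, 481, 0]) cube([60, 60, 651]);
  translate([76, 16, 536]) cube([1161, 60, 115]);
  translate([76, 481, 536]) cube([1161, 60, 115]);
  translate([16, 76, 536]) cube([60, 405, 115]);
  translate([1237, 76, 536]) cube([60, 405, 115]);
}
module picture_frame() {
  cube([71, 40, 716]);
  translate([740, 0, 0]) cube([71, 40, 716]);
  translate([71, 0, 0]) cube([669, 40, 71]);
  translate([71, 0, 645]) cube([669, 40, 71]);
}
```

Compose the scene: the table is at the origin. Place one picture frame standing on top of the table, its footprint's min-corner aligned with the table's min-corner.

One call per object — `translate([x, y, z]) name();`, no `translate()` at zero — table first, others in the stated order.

table();
translate([0, 0, 691]) picture_frame();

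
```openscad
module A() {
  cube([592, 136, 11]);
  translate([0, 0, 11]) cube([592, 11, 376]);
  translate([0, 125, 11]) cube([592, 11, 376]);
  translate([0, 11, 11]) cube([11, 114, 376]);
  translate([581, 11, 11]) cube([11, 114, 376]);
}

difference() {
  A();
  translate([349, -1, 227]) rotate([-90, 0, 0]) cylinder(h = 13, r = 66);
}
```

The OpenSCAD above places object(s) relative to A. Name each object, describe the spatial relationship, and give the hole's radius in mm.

A is an open box. The open box has a circular hole through its front wall. The hole's radius is 66 mm.

The subtracted cylinder has r = 66 mm.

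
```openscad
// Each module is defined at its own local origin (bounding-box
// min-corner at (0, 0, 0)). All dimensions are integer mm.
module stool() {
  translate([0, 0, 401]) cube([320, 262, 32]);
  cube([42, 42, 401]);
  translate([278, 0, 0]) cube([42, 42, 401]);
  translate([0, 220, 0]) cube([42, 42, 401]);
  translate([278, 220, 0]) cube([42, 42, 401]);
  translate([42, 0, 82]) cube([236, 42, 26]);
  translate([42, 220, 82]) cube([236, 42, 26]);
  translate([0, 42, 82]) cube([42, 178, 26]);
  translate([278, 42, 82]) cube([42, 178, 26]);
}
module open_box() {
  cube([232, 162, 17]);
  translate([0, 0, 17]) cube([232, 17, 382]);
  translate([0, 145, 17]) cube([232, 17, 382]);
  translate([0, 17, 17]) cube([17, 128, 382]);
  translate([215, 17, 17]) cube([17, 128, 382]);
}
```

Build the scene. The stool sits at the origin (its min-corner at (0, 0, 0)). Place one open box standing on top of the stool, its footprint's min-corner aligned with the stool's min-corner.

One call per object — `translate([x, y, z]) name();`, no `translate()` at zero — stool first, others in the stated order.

stool();
translate([0, 0, 433]) open_box();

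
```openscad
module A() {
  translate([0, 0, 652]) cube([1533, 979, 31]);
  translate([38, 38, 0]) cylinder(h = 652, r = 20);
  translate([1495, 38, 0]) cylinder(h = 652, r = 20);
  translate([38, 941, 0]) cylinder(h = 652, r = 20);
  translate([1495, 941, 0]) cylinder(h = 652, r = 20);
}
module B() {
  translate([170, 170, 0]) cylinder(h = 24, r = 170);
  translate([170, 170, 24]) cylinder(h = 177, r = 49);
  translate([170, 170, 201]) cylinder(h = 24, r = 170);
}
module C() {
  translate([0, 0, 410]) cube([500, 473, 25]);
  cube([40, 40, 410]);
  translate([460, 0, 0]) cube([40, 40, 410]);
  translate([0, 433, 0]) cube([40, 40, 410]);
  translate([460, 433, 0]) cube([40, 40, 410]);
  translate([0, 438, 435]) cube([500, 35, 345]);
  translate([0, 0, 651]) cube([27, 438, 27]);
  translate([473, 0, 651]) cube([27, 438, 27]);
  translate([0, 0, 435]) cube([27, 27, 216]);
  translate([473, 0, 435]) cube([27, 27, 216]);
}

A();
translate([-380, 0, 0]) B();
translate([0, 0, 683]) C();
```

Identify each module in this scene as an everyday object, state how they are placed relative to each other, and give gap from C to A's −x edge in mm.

The chair's min-x is at 0; the table's min-x is 0; gap = 0 mm.

A is a table. B is a spool. C is a chair. The spool is on the floor beside the table on its −x side. The chair is on top of the table. The gap from the chair to the table's −x edge is 0 mm.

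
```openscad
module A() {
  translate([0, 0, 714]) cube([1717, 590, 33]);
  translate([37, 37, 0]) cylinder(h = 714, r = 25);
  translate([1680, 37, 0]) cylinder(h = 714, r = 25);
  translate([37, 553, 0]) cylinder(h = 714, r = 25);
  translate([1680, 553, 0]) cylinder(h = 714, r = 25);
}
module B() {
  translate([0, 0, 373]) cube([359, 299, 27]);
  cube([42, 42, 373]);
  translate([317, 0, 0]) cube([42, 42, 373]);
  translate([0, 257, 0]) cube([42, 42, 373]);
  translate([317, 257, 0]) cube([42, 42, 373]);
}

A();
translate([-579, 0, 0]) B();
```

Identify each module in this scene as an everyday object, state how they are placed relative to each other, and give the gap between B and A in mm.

A is a table. B is a stool. The stool is on the floor beside the table on its −x side. The gap between the stool and the table is 220 mm.

The stool's nearest face is 220 mm from the table's −x face.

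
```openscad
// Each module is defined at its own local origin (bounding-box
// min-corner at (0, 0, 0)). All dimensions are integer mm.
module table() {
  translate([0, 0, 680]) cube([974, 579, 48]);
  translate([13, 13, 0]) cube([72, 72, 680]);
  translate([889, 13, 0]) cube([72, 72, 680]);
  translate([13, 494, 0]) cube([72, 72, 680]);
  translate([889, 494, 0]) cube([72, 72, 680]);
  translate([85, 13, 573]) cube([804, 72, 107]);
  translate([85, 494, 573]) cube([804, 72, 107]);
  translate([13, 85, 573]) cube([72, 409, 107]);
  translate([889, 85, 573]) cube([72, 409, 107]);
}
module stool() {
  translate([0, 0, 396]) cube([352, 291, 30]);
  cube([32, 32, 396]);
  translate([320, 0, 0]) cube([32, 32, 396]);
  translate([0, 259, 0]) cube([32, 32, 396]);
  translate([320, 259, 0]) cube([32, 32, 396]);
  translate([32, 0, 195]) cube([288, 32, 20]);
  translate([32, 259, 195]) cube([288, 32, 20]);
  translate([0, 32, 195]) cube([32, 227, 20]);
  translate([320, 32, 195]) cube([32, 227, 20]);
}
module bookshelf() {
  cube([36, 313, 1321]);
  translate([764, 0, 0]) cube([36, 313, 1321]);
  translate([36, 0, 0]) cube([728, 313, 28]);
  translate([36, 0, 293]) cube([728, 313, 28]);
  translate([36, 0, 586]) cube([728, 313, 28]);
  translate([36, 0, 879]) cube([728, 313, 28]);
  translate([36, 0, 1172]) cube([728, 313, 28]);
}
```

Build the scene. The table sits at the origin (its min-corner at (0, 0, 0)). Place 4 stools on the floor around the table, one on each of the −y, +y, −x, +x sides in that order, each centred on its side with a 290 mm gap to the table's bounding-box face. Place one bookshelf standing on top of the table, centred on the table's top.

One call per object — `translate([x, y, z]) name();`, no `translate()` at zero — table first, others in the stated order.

table();
translate([311, -581, 0]) stool();
translate([311, 869, 0]) stool();
translate([-642, 144, 0]) stool();
translate([1264, 144, 0]) stool();
translate([87, 133, 728]) bookshelf();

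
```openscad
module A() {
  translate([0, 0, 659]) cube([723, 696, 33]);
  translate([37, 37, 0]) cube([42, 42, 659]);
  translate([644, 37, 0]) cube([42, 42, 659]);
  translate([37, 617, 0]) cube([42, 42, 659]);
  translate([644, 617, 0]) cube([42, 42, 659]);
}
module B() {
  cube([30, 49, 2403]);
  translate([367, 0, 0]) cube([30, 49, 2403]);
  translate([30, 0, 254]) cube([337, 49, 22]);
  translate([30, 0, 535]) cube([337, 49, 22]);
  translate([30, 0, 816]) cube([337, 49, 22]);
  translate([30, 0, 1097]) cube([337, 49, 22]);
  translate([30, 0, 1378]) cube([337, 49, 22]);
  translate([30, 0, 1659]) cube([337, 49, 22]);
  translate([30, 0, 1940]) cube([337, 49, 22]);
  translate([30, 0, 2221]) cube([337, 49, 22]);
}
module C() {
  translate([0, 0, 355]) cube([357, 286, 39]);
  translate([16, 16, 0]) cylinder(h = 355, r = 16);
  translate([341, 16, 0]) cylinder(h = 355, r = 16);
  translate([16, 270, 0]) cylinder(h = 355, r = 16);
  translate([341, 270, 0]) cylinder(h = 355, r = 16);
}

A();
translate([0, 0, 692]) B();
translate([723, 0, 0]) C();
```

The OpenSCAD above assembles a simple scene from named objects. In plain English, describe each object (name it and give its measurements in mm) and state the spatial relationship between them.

A is a table: top 723 mm (x) × 696 mm (y), 33 mm thick, upper face at z = 692 mm, on four 42×42 mm square legs, each inset 37 mm from the nearest pair of top edges, running from z = 0 to the bottom of the top.

B is a wooden ladder with two side rails of 30×49 mm section and 2403 mm height, set 397 mm apart overall. Between them run 8 rectangular rungs (49 mm deep, 22 mm thick), front faces flush with the rails' −y face. The bottom of the first rung is 254 mm above the floor and each subsequent rung is 281 mm higher than the one below.

C is a four-legged stool. The seat is a 357×286×39 mm slab whose top surface is at z = 394 mm; four round legs, each 32 mm in diameter, run from the floor (z = 0) to the underside of the seat, each leg's axis is inset half a diameter from the nearest pair of seat edges (so the leg's bounding box is flush with the corner).

The ladder is on top of the table. The stool is against the table's +x side, with their −y faces flush.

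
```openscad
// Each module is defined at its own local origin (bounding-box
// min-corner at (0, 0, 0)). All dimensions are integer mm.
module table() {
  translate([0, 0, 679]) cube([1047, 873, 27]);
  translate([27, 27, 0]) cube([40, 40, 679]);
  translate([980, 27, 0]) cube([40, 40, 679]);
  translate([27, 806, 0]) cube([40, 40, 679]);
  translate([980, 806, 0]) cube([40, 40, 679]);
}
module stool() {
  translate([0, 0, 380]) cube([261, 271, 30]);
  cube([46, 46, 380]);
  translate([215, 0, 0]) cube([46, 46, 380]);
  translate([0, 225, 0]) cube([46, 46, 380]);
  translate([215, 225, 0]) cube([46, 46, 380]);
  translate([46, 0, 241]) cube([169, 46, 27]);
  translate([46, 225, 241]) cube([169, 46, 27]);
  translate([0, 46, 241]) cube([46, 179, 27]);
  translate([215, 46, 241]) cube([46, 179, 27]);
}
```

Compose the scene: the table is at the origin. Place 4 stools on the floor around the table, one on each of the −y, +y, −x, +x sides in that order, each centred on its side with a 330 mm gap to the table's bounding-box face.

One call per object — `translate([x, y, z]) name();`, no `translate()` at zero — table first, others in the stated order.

table();
translate([393, -601, 0]) stool();
translate([393, 1203, 0]) stool();
translate([-591, 301, 0]) stool();
translate([1377, 301, 0]) stool();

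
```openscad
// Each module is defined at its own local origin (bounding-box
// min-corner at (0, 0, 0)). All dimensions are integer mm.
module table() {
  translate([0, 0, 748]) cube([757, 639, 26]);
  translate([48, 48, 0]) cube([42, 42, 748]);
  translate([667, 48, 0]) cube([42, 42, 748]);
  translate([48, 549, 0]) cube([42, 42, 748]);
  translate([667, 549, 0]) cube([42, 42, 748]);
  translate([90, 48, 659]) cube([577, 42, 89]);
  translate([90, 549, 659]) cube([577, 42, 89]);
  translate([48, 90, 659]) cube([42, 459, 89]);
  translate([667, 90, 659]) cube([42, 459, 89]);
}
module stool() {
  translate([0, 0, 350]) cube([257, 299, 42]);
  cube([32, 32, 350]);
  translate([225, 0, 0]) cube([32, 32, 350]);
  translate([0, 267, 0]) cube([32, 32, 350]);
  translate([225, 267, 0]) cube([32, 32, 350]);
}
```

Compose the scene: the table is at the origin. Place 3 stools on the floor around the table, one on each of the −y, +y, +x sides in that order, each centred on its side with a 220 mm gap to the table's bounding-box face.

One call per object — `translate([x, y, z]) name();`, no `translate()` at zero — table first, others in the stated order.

table();
translate([250, -519, 0]) stool();
translate([250, 859, 0]) stool();
translate([977, 170, 0]) stool();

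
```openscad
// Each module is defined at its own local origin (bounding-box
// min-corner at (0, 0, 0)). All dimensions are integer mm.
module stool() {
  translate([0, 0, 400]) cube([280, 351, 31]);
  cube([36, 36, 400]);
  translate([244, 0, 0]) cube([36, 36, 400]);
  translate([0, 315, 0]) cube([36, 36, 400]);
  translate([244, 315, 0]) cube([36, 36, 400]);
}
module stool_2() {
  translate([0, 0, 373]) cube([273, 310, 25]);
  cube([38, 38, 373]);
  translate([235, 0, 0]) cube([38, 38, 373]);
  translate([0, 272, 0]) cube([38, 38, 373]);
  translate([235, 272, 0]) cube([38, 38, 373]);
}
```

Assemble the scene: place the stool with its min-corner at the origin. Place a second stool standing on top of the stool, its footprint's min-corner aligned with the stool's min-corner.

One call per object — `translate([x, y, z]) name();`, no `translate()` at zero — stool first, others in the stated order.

stool();
translate([0, 0, 431]) stool_2();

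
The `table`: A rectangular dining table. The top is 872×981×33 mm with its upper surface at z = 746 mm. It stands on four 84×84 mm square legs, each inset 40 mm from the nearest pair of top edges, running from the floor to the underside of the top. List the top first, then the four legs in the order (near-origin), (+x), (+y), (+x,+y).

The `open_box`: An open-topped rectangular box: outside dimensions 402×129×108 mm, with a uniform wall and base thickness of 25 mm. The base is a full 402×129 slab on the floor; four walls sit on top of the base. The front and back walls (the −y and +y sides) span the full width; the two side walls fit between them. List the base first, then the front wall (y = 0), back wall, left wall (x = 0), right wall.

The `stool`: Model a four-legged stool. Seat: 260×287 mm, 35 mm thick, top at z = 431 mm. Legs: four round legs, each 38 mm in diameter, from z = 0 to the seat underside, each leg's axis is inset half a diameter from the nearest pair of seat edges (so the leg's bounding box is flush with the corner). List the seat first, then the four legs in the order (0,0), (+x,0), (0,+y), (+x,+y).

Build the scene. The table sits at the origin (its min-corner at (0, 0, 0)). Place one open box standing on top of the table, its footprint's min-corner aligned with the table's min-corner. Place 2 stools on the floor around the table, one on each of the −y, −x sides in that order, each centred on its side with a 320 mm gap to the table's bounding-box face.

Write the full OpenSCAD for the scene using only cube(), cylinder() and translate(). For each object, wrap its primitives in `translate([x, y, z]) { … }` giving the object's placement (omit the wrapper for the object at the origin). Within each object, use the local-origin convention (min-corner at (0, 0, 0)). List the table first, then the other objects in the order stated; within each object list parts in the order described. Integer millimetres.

translate([0, 0, 713]) cube([872, 981, 33]);
translate([40, 40, 0]) cube([84, 84, 713]);
translate([748, 40, 0]) cube([84, 84, 713]);
translate([40, 857, 0]) cube([84, 84, 713]);
translate([748, 857, 0]) cube([84, 84, 713]);
translate([0, 0, 746]) {
  cube([402, 129, 25]);
  translate([0, 0, 25]) cube([402, 25, 83]);
  translate([0, 104, 25]) cube([402, 25, 83]);
  translate([0, 25, 25]) cube([25, 79, 83]);
  translate([377, 25, 25]) cube([25, 79, 83]);
}
translate([306, -607, 0]) {
  translate([0, 0, 396]) cube([260, 287, 35]);
  translate([19, 19, 0]) cylinder(h = 396, r = 19);
  translate([241, 19, 0]) cylinder(h = 396, r = 19);
  translate([19, 268, 0]) cylinder(h = 396, r = 19);
  translate([241, 268, 0]) cylinder(h = 396, r = 19);
}
translate([-580, 347, 0]) {
  translate([0, 0, 396]) cube([260, 287, 35]);
  translate([19, 19, 0]) cylinder(h = 396, r = 19);
  translate([241, 19, 0]) cylinder(h = 396, r = 19);
  translate([19, 268, 0]) cylinder(h = 396, r = 19);
  translate([241, 268, 0]) cylinder(h = 396, r = 19);
}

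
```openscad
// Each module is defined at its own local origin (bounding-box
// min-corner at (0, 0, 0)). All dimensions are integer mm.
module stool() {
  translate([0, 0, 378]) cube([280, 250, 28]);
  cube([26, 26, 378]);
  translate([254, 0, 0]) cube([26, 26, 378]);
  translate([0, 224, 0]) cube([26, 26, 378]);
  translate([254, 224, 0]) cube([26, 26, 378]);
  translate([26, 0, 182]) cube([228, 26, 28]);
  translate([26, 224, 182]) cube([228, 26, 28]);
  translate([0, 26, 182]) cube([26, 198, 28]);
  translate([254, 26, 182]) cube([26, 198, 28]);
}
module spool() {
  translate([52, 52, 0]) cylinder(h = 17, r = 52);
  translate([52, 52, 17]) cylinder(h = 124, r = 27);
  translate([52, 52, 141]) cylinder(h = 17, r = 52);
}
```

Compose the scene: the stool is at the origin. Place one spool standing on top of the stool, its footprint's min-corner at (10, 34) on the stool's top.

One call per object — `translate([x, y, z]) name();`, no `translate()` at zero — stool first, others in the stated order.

stool();
translate([10, 34, 406]) spool();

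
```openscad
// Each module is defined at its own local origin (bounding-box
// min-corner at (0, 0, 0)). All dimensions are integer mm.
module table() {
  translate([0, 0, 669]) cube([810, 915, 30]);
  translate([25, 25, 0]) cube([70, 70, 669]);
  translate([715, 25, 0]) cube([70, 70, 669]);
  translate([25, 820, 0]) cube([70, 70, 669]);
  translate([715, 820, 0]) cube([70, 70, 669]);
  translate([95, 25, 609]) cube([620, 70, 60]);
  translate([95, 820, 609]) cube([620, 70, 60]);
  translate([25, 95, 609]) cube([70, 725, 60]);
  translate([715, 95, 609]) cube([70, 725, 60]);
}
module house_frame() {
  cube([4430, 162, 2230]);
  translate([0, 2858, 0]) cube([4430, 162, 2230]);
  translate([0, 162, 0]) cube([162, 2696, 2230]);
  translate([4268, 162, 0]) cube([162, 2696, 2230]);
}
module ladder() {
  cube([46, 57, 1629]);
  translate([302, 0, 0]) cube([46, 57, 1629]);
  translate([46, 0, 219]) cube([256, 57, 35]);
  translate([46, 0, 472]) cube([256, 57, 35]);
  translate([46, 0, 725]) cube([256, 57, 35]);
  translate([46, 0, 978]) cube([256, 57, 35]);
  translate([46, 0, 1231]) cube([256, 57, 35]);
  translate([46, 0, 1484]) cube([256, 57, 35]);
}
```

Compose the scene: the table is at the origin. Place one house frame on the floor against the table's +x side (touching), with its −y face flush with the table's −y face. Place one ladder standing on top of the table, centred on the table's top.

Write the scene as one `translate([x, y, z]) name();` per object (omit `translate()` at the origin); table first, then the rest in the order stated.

table();
translate([810, 0, 0]) house_frame();
translate([231, 429, 699]) ladder();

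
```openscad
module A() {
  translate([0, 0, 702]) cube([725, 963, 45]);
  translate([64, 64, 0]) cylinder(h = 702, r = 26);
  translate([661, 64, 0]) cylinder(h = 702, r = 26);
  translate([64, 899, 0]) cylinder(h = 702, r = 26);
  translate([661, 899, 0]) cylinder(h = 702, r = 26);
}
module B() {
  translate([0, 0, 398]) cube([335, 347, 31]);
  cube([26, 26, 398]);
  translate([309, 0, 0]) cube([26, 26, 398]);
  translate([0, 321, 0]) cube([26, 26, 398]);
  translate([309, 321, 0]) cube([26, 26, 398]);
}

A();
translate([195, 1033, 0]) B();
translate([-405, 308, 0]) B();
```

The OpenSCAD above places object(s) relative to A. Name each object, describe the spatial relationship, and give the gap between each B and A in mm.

Each stool's nearest face is 70 mm from the table's bounding box.

A is a table. B is a stool. Two stools sit around the table at the +y, −x sides. The gap between each stool and the table is 70 mm.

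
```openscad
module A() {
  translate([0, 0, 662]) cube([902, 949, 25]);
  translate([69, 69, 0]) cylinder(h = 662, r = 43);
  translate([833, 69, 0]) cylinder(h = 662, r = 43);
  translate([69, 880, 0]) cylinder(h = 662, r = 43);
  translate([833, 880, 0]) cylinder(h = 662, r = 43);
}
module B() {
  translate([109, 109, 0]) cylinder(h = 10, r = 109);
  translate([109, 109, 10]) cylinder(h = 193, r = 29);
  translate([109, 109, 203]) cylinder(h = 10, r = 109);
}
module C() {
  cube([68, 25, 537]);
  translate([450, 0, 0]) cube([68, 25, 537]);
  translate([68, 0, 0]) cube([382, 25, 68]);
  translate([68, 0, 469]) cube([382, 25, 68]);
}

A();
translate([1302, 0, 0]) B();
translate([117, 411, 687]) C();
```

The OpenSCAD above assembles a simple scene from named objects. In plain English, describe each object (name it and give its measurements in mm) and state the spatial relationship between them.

A is a table: top 902 mm (x) × 949 mm (y), 25 mm thick, upper face at z = 687 mm, on four round legs of 86 mm diameter, each leg's bounding box inset 26 mm from the nearest pair of top edges, running from z = 0 to the bottom of the top.

B is a spool: two coaxial disc flanges of radius 109 mm and thickness 10 mm, joined by a core cylinder of radius 29 mm and height 193 mm. The lower flange rests on z = 0 and the three cylinders share a vertical axis.

C is a picture frame with a 382×401 mm rectangular opening (x by z) and a uniform 68 mm border on every side. Frame depth is 25 mm along y. It is built from two vertical stiles running the full outside height and two horizontal rails spanning the gap between the stiles.

The spool is on the floor beside the table on its +x side. The picture frame is on top of the table.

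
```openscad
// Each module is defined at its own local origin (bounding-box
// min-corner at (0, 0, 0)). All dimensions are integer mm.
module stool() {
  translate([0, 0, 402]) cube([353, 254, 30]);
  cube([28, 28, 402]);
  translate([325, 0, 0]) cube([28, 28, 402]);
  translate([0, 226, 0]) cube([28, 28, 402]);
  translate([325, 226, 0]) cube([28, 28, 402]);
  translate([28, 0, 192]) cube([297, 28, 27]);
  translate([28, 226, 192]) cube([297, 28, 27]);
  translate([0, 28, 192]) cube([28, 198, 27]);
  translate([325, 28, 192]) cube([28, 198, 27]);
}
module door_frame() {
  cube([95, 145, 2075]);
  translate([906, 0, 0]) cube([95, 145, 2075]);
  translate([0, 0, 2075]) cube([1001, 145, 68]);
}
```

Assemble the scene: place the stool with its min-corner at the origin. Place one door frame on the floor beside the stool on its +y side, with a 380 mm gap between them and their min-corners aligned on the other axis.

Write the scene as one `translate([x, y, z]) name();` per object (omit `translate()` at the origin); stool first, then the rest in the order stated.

stool();
translate([0, 634, 0]) door_frame();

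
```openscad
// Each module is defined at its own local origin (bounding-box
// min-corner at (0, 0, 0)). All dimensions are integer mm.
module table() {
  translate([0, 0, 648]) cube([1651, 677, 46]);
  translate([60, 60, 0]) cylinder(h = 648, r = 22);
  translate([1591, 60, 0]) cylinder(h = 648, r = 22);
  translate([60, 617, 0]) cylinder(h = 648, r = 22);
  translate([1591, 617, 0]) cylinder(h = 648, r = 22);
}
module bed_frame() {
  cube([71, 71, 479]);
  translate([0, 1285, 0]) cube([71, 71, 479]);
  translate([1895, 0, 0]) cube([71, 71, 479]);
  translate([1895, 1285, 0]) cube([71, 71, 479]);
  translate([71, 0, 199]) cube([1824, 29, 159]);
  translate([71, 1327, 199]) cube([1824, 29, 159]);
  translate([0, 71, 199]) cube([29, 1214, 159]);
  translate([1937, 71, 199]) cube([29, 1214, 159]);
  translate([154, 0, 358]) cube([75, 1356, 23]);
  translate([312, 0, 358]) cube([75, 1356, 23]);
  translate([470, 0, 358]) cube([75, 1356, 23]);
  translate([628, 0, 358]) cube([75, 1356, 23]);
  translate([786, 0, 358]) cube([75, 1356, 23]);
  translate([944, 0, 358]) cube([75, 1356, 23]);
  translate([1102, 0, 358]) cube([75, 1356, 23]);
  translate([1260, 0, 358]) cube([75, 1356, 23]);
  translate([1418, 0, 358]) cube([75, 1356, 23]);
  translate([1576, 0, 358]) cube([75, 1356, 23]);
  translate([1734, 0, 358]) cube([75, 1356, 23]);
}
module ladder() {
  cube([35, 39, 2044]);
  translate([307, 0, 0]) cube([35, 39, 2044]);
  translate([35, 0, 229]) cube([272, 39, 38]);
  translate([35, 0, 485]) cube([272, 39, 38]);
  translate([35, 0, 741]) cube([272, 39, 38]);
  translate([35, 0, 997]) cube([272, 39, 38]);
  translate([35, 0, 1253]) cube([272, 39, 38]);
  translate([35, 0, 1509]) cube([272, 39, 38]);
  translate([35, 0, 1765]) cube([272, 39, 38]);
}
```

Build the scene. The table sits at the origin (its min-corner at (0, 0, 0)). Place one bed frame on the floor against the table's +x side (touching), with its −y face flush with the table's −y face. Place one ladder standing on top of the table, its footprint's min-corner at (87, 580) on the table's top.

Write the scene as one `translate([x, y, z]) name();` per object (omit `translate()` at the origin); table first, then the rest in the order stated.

table();
translate([1651, 0, 0]) bed_frame();
translate([87, 580, 694]) ladder();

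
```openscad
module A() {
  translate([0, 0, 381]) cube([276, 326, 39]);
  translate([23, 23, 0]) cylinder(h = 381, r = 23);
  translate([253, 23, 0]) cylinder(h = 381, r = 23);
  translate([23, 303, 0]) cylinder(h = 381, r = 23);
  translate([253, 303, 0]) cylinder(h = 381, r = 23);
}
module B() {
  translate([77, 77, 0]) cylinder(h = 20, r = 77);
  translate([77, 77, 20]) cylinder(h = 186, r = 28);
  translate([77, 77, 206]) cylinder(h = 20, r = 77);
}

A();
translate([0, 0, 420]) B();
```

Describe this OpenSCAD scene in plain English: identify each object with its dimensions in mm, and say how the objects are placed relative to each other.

A is a four-legged stool. The seat is a 276×326×39 mm slab whose top surface is at z = 420 mm; four round legs, each 46 mm in diameter, run from the floor (z = 0) to the underside of the seat, each leg's axis is inset half a diameter from the nearest pair of seat edges (so the leg's bounding box is flush with the corner).

B is a spool: two coaxial disc flanges of radius 77 mm and thickness 20 mm, joined by a core cylinder of radius 28 mm and height 186 mm. The lower flange rests on z = 0 and the three cylinders share a vertical axis.

The spool is on top of the stool.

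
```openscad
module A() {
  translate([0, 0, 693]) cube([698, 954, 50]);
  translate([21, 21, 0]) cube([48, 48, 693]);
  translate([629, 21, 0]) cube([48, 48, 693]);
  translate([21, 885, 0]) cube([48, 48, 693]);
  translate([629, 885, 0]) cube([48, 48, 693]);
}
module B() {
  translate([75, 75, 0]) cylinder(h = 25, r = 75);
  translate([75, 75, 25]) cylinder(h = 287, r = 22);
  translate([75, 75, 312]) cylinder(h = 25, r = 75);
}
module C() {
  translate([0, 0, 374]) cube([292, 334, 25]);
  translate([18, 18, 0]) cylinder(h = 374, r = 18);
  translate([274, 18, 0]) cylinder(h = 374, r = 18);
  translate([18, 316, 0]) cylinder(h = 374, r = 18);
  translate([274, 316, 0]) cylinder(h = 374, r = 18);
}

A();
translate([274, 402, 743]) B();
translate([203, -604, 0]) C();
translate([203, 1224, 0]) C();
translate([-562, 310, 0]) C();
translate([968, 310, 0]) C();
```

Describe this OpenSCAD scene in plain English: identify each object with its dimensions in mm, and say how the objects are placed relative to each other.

A is a table: top 698 mm (x) × 954 mm (y), 50 mm thick, upper face at z = 743 mm, on four 48×48 mm square legs, each inset 21 mm from the nearest pair of top edges, running from z = 0 to the bottom of the top.

B is a spool: two coaxial disc flanges of radius 75 mm and thickness 25 mm, joined by a core cylinder of radius 22 mm and height 287 mm. The lower flange rests on z = 0 and the three cylinders share a vertical axis.

C is a simple wooden stool: a rectangular seat 292 mm (x) by 334 mm (y), 25 mm thick, top face at z = 399 mm, on four round legs, each 36 mm in diameter. The legs rest on z = 0, each leg's axis is inset half a diameter from the nearest pair of seat edges (so the leg's bounding box is flush with the corner).

The spool is on top of the table, centred. Four stools sit around the table at the −y, +y, −x, +x sides.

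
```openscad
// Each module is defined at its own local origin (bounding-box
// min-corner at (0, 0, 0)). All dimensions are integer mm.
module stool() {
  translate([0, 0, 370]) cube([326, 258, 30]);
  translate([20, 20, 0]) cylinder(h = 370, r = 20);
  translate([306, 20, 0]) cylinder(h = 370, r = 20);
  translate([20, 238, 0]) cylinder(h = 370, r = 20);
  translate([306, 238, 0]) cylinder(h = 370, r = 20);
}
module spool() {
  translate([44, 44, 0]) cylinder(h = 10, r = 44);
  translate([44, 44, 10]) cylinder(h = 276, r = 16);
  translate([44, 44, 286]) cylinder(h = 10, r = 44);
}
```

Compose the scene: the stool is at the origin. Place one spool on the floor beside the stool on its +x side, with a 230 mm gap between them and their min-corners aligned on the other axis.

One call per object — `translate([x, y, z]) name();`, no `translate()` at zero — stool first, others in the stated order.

stool();
translate([556, 0, 0]) spool();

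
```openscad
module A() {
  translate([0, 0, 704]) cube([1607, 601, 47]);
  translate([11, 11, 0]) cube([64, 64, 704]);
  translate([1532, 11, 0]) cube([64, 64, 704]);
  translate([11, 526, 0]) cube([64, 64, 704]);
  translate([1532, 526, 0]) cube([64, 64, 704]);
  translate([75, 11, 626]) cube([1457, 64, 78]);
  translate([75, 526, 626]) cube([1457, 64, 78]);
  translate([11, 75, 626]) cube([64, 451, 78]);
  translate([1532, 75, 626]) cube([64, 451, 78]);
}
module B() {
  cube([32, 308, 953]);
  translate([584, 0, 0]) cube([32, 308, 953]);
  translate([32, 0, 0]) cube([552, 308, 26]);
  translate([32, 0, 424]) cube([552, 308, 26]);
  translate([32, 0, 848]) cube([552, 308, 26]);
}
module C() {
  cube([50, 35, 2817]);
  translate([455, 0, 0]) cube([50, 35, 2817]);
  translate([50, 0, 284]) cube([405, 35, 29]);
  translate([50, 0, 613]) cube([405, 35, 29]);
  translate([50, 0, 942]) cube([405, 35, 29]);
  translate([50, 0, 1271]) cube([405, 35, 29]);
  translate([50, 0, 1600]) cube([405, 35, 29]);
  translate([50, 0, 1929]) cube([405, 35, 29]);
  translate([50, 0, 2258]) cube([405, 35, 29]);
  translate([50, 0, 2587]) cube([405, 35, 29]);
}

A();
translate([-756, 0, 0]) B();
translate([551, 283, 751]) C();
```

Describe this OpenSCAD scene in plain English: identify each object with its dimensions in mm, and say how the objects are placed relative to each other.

A is a table: top 1607 mm (x) × 601 mm (y), 47 mm thick, upper face at z = 751 mm, on four 64×64 mm square legs, each inset 11 mm from the nearest pair of top edges, running from z = 0 to the bottom of the top. Four apron rails, 64 mm thick and 78 mm tall, run between adjacent legs with their top edges flush with the underside of the top and their outer faces flush with the legs' outer faces.

B is an open bookshelf. Two side panels, each 32 mm thick, 308 mm deep and 953 mm tall, stand 616 mm apart (outside-to-outside). Between them sit 3 shelves, each 26 mm thick and 308 mm deep, spanning the full gap between the sides. The bottom shelf rests on the floor (its underside at z = 0) and the clear gap between one shelf's top and the next shelf's underside is 398 mm.

C is a straight ladder. Two 50×35 mm vertical rails, 2817 mm tall, stand 505 mm apart (outside-to-outside) with their front faces coplanar on the −y side. 8 rungs, each 35 mm deep and 29 mm tall, span between the inner faces of the rails, front faces flush with the rails. The lowest rung's underside is at z = 284 mm and rungs are spaced 329 mm apart (underside to underside).

The bookshelf is on the floor beside the table on its −x side. The ladder is on top of the table, centred.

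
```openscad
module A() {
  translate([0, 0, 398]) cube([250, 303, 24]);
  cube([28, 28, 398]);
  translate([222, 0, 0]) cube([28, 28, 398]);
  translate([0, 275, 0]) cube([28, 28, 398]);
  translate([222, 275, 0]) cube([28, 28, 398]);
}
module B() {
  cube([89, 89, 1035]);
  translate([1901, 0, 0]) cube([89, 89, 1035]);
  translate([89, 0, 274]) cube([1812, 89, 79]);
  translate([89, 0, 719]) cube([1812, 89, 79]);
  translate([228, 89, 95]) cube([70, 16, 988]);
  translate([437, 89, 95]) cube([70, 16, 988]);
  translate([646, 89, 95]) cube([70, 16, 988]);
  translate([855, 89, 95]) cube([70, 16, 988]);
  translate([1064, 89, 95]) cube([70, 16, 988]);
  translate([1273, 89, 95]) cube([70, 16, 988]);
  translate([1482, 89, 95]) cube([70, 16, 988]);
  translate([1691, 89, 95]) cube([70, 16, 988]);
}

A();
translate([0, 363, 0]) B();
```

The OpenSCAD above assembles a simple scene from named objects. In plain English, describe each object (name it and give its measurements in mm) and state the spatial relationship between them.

A is a four-legged stool. The seat is 250×303 mm, 24 mm thick, top at z = 422 mm. It stands on four square legs, each 28×28 mm in cross-section, from z = 0 to the seat underside, each flush with a corner of the seat.

B is a fence section. Two 89×89 mm posts, 1035 mm tall, stand on the floor with a clear span of 1812 mm between their inner faces. Two horizontal rails of 89×79 mm section span the gap between the posts with their undersides at z = 274 mm and z = 719 mm, flush with the posts' −y face. 8 pickets, each 70 mm wide, 16 mm thick and 988 mm tall, are fixed to the +y face of the rails with their bottoms at z = 95 mm, evenly spaced across the span with equal gaps (rounded down to the nearest mm) at the −x end and between each pair — any rounding remainder accumulates at the +x end.

The fence section is on the floor beside the stool on its +y side.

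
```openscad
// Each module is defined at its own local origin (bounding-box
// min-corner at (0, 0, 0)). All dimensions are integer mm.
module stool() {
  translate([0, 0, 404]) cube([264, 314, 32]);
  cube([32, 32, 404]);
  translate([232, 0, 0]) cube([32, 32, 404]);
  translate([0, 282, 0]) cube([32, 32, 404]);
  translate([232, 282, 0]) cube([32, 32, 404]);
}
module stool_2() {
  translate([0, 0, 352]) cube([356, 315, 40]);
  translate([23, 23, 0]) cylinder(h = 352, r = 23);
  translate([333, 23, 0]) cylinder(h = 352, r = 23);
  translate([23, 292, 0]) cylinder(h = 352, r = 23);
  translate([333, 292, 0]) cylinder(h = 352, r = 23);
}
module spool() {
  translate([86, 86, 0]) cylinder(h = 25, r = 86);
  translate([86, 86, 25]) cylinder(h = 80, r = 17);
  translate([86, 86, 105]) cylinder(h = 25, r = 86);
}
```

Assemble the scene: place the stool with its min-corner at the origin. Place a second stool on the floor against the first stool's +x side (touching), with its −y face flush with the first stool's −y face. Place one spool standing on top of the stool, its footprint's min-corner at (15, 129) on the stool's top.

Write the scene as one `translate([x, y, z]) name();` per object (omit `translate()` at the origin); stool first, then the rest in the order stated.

stool();
translate([264, 0, 0]) stool_2();
translate([15, 129, 436]) spool();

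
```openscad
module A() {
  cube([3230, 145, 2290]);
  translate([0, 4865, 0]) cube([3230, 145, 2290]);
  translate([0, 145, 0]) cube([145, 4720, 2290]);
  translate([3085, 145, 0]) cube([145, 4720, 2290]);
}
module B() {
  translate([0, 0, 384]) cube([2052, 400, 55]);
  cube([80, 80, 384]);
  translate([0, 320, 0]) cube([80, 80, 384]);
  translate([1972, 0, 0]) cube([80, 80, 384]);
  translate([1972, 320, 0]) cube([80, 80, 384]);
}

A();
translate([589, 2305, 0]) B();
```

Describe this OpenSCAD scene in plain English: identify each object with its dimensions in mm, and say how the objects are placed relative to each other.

A is the wall frame of a small rectangular building: four walls, each 2290 mm tall and 145 mm thick, enclosing a footprint 3230 mm (x) by 5010 mm (y) outside-to-outside, with no floor or roof. The front and back walls (the −y and +y sides) span the full width; the two side walls fit between them.

B is a bench: a 2052×400 mm seat slab, 55 mm thick, top at z = 439 mm, on four 80×80 mm square legs flush with the seat corners and standing on z = 0.

The bench sits inside the house frame, centred.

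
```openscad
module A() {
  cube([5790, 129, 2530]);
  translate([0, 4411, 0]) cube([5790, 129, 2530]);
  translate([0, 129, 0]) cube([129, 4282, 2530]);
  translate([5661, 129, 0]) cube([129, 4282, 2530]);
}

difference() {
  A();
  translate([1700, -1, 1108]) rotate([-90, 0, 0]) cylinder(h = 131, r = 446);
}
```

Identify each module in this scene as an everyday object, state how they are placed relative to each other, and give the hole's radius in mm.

The subtracted cylinder has r = 446 mm.

A is a house frame. The house frame has a circular hole through its front wall. The hole's radius is 446 mm.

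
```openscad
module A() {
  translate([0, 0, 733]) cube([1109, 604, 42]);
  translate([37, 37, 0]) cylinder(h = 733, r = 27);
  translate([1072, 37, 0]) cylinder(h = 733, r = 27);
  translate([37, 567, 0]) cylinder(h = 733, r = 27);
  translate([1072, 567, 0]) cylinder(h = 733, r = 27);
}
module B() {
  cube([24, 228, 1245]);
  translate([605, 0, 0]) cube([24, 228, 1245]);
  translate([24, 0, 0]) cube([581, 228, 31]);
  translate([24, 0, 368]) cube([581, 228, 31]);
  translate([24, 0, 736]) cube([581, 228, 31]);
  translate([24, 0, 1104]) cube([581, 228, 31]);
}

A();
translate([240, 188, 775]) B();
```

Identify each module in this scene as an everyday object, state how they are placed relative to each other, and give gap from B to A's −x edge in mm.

The bookshelf's min-x is at 240; the table's min-x is 0; gap = 240 mm.

A is a table. B is a bookshelf. The bookshelf is on top of the table, centred. The gap from the bookshelf to the table's −x edge is 240 mm.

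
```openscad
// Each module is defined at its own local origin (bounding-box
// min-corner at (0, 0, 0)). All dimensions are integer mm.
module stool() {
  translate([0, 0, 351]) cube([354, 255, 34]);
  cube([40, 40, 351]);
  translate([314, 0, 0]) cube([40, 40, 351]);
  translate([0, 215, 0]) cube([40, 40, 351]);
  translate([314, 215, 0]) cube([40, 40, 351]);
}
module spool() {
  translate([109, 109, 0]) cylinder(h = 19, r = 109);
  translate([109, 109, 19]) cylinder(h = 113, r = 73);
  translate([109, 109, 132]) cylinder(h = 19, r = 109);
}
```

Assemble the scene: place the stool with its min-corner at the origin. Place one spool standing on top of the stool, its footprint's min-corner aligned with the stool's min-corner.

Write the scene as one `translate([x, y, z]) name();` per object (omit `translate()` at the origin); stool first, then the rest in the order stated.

stool();
translate([0, 0, 385]) spool();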